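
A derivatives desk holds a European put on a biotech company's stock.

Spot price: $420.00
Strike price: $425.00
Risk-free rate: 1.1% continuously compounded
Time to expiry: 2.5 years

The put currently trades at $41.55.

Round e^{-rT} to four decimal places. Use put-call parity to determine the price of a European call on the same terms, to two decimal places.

$48.07

e^(−rT) = e^(−0.011·2.5) = 0.9729
Put-call parity: C − P = S − K·e^(−rT) = 420 − 425·0.9729 = 420 − 413.4825 = 6.5175
C = P + (C − P) = 41.55 + (6.5175) = 48.0675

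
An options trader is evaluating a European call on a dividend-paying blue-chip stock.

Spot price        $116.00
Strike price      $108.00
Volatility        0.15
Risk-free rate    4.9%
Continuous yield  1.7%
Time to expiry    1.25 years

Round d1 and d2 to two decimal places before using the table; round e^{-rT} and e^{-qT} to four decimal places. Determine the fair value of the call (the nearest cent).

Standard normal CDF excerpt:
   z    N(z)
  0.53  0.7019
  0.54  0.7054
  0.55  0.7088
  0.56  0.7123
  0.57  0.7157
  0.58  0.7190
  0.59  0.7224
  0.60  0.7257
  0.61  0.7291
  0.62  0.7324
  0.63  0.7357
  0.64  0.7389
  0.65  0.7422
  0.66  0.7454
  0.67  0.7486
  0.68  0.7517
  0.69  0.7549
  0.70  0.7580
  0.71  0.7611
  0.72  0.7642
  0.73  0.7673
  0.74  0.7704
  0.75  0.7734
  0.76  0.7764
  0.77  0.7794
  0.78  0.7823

σ√T = 0.15·√1.25 = 0.1677
d₁ = [ln(116/108) + (0.049 − 0.017 + 0.15²/2)·1.25] / 0.1677 = [0.0715 + 0.0541] / 0.1677 = 0.7485 ⇒ 0.75
d₂ = d₁ − σ√T = 0.7485 − 0.1677 = 0.5808 ⇒ 0.58
exp(−qT) = exp(−0.017·1.25) = 0.9790;  exp(−rT) = exp(−0.049·1.25) = 0.9406
N(d₁) = N(0.75) = 0.7734;  N(d₂) = N(0.58) = 0.7190
C = 116·0.9790·0.7734 − 108·0.9406·0.7190 = 87.8304 − 73.0395 = 14.7909

$14.79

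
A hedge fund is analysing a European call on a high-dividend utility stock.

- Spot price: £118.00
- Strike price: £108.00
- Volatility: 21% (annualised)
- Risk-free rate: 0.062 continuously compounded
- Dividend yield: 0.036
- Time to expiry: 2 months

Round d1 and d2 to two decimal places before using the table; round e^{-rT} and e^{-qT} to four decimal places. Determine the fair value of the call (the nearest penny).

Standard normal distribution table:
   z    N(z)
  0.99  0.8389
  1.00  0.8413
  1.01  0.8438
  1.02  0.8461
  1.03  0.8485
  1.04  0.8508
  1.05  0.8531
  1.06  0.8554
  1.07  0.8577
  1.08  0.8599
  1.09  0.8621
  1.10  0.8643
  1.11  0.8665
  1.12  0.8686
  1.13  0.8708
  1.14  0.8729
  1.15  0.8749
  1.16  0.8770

σ√T = 0.21·√0.1667 = 0.0857
ln(S/K) + (r − q + σ²/2)T = ln(118/108) + (0.062 − 0.036 + 0.21²/2)·0.1667 = 0.0886 + 0.0080 = 0.0966
d₁ = 0.0966 / 0.0857 = 1.1263 which rounds to 1.13
d₂ = d₁ − σ√T = 1.1263 − 0.0857 = 1.0406 which rounds to 1.04
e^(−qT) = e^(−0.036·0.1667) = 0.9940;  e^(−rT) = e^(−0.062·0.1667) = 0.9897
C = 118·0.9940·N(1.13) − 108·0.9897·N(1.04) = 118·0.9940·0.8708 − 108·0.9897·0.8508 = 102.1379 − 90.9400 = 11.1979

£11.20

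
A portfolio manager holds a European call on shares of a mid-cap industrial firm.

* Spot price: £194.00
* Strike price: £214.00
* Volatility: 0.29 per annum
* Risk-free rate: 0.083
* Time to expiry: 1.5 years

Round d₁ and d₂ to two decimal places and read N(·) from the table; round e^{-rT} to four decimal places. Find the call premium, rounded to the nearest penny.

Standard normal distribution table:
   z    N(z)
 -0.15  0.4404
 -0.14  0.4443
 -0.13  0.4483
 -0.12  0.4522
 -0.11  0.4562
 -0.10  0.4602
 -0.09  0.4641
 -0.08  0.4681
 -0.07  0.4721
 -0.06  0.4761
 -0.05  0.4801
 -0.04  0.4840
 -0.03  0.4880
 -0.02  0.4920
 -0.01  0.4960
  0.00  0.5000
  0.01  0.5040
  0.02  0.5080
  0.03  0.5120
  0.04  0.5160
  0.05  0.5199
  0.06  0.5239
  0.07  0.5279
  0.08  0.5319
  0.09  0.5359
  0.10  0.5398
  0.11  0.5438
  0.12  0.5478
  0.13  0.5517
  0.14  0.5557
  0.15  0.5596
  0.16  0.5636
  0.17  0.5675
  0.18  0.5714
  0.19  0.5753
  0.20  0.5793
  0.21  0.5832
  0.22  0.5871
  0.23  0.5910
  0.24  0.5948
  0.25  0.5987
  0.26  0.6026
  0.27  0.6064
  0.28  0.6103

£29.20

T = 1.5;  σ√T = 0.3552
d₁ = [ln(194/214) + (0.083 + ½·0.29²)·1.5] / (σ√T) = (-0.0981 + 0.1876) / 0.3552 = 0.2519 → 0.25
d₂ = 0.2519 − 0.3552 = -0.1033 → -0.10
e^(−rT) = e^(−0.083·1.5) = 0.8829
N(d₁) = N(0.25) = 0.5987;  N(d₂) = N(-0.10) = 0.4602
C = 194·0.5987 − 214·0.8829·0.4602 = 116.1478 − 86.9505 = 29.1973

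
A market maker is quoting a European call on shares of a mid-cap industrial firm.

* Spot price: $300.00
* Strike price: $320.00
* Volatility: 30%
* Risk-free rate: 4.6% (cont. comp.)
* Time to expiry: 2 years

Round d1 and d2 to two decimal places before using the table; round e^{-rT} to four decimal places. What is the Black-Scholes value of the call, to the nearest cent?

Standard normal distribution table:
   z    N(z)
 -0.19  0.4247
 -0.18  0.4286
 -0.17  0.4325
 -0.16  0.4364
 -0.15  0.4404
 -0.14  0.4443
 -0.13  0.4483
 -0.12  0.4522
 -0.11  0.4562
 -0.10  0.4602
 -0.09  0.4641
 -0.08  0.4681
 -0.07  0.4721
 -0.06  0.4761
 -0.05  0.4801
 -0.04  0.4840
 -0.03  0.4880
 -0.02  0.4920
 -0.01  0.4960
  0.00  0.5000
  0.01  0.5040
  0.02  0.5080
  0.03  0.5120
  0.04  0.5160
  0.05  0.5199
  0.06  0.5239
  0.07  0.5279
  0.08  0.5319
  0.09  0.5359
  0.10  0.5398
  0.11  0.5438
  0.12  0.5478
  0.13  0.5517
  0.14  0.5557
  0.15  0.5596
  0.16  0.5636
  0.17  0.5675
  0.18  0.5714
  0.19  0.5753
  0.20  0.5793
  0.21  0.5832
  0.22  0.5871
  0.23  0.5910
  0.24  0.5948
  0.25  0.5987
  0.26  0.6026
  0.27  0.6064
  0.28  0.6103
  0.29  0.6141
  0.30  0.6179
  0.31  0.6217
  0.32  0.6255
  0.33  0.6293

σ√T = 0.3·√2 = 0.4243
d₁ = [ln(300/320) + (0.046 + 0.3²/2)·2] / 0.4243 = [-0.0645 + 0.1820] / 0.4243 = 0.2769 → 0.28
d₂ = d₁ − σ√T = 0.2769 − 0.4243 = -0.1474 → -0.15
exp(−rT) = exp(−0.046·2) = 0.9121
N(d₁) = N(0.28) = 0.6103;  N(d₂) = N(-0.15) = 0.4404
C = 300·0.6103 − 320·0.9121·0.4404 = 183.0900 − 128.5404 = 54.5496

$54.55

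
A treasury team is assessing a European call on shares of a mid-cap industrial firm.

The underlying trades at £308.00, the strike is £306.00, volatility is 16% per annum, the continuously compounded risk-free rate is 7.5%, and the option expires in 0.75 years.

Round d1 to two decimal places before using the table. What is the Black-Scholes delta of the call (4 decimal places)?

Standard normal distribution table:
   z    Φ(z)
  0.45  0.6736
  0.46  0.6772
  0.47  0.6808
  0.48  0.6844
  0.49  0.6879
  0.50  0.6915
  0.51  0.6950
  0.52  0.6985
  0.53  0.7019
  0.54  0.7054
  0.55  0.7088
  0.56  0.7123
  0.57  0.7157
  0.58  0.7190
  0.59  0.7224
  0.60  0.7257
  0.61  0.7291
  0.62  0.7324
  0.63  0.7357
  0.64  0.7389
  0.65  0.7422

0.6985

σ√T = 0.16 × 0.8660 = 0.1386
ln(S/K) + (r + σ²/2)T = ln(308/306) + (0.075 + 0.16²/2)·0.75 = 0.0065 + 0.0659 = 0.0724
d₁ = 0.0724 / 0.1386 = 0.5222 ≈ 0.52
N(d₁) = N(0.52) = 0.6985
Δ_call = N(d₁) = 0.6985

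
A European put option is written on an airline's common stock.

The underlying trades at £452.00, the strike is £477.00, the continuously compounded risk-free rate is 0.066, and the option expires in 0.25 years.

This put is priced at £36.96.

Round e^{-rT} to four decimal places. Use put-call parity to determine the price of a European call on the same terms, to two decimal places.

£19.78

e^(−rT) = e^(−0.066·0.25) = 0.9836
Put-call parity: C − P = S − K·e^(−rT) = 452 − 477·0.9836 = 452 − 469.1772 = -17.1772
C = P + (C − P) = 36.96 + (-17.1772) = 19.7828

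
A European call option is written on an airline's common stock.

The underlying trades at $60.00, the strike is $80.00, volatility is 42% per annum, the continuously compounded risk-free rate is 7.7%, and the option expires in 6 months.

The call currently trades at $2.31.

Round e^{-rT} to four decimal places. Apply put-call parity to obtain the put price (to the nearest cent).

e^(−rT) = e^(−0.077·0.5) = 0.9622
Put-call parity: C − P = S − K·e^(−rT) = 60 − 80·0.9622 = 60 − 76.9760 = -16.9760
P = C − (C − P) = 2.31 − (-16.9760) = 19.2860

$19.29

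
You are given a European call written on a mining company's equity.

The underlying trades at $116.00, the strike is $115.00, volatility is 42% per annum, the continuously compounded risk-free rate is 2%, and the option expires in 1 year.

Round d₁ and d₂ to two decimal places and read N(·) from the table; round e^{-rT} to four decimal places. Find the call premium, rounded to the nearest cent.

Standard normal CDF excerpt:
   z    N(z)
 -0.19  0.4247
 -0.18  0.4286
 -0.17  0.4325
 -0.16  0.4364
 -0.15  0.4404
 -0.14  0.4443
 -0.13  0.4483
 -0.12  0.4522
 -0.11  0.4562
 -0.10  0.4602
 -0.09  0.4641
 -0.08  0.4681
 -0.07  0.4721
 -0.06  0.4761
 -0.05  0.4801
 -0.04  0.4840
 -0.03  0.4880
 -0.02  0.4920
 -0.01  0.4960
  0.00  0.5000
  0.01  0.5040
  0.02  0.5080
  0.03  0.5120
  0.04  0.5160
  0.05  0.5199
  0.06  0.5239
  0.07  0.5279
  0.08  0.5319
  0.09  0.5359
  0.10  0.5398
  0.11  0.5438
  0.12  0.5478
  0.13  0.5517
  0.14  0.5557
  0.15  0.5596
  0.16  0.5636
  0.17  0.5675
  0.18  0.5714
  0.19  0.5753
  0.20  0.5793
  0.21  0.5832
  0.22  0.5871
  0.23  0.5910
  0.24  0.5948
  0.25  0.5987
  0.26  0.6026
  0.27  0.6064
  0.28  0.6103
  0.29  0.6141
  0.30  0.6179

T = 1;  σ√T = 0.4200
d₁ = [ln(116/115) + (0.02 + ½·0.42²)·1] / (σ√T) = (0.0087 + 0.1082) / 0.4200 = 0.2782 ⇒ 0.28
d₂ = 0.2782 − 0.4200 = -0.1418 ⇒ -0.14
e^(−rT) = e^(−0.02·1) = 0.9802
C = 116·N(0.28) − 115·0.9802·N(-0.14) = 116·0.6103 − 115·0.9802·0.4443 = 70.7948 − 50.0828 = 20.7120

$20.71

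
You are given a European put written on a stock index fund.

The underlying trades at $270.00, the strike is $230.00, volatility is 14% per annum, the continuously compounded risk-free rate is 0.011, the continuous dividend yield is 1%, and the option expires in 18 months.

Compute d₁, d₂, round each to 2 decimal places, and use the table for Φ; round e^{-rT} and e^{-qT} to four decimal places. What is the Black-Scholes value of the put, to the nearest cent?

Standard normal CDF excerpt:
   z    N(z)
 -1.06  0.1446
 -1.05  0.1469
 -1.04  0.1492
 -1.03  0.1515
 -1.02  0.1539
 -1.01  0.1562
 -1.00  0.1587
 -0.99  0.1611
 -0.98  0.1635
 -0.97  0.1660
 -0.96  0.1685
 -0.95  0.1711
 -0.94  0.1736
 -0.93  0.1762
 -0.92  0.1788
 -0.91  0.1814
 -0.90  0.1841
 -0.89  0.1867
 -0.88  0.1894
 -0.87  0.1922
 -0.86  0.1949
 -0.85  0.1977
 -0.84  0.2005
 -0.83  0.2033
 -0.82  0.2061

$3.80

T = 1.5;  σ√T = 0.1715
d₁ = [ln(270/230) + (0.011 − 0.01 + 0.14²/2)·1.5] / 0.1715 = [0.1603 + 0.0162] / 0.1715 = 1.0296 which rounds to 1.03
d₂ = d₁ − σ√T = 1.0296 − 0.1715 = 0.8582 which rounds to 0.86
e^(−qT) = e^(−0.01·1.5) = 0.9851;  e^(−rT) = e^(−0.011·1.5) = 0.9836
N(−d₂) = N(-0.86) = 0.1949;  N(−d₁) = N(-1.03) = 0.1515
P = 230·0.9836·0.1949 − 270·0.9851·0.1515 = 44.0918 − 40.2955 = 3.7963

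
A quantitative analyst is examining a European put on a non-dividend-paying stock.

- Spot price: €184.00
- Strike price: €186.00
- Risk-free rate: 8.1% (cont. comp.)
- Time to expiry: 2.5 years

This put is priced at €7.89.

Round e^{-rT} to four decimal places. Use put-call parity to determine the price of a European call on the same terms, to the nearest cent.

e^(−rT) = e^(−0.081·2.5) = 0.8167
Put-call parity: C − P = S − K·e^(−rT) = 184 − 186·0.8167 = 184 − 151.9062 = 32.0938
C = P + (C − P) = 7.89 + (32.0938) = 39.9838

€39.98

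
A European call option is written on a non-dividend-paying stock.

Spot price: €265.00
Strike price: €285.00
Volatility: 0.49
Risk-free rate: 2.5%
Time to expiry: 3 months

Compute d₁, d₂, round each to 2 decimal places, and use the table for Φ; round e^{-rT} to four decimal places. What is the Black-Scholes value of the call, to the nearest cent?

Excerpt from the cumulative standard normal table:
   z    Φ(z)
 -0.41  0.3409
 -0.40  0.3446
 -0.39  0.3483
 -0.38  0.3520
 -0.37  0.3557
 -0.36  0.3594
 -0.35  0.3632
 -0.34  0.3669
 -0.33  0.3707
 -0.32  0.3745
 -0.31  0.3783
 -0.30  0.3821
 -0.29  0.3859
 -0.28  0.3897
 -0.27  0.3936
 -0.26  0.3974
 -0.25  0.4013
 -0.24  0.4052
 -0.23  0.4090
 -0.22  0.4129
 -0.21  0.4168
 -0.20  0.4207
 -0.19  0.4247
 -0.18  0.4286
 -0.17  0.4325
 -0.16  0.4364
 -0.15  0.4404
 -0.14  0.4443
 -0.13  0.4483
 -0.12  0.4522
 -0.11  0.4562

σ√T = 0.49·√0.25 = 0.2450
d₁ = [ln(265/285) + (0.025 + 0.49²/2)·0.25] / 0.2450 = [-0.0728 + 0.0363] / 0.2450 = -0.1490 ≈ -0.15
d₂ = d₁ − σ√T = -0.1490 − 0.2450 = -0.3940 ≈ -0.39
e^(−rT) = e^(−0.025·0.25) = 0.9938
N(d₁) = N(-0.15) = 0.4404;  N(d₂) = N(-0.39) = 0.3483
C = 265·0.4404 − 285·0.9938·0.3483 = 116.7060 − 98.6501 = 18.0559

€18.06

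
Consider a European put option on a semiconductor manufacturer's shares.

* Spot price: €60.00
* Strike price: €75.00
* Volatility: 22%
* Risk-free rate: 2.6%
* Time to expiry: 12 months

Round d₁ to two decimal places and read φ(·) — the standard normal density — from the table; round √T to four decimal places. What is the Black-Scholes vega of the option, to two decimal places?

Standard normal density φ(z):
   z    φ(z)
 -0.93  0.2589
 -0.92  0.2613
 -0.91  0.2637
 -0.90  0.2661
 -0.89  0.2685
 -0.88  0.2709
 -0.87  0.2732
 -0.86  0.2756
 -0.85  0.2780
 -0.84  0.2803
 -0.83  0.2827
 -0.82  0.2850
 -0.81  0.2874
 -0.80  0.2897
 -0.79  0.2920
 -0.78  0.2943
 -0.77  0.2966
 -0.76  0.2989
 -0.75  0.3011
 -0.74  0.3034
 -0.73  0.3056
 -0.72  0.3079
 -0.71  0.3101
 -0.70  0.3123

17.52

σ√T = 0.22·√1 = 0.2200
d₁ = [ln(60/75) + (0.026 + 0.22²/2)·1] / 0.2200 = [-0.2231 + 0.0502] / 0.2200 = -0.7861 → -0.79
√T = √1 = 1.0000
φ(d₁) = φ(-0.79) = 0.2920
vega = S·φ(d₁)·√T = 60·0.2920·1.0000 = 17.5200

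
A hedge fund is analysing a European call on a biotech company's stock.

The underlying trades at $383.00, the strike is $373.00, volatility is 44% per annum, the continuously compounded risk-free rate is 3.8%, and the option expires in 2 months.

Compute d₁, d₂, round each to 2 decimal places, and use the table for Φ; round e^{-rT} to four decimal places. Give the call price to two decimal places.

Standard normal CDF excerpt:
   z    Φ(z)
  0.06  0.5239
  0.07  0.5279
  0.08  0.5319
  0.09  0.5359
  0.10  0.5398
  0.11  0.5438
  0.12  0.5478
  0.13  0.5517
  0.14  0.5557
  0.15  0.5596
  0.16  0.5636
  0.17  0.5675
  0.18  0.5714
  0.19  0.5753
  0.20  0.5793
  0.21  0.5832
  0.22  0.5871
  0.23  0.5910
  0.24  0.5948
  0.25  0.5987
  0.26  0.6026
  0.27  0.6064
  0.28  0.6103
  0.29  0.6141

$33.62

T = 0.1667;  σ√T = 0.1796
ln(S/K) + (r + σ²/2)T = ln(383/373) + (0.038 + 0.44²/2)·0.1667 = 0.0265 + 0.0225 = 0.0489
d₁ = 0.0489 / 0.1796 = 0.2724 → 0.27
d₂ = d₁ − σ√T = 0.2724 − 0.1796 = 0.0927 → 0.09
e^(−rT) = e^(−0.038·0.1667) = 0.9937
N(d₁) = N(0.27) = 0.6064;  N(d₂) = N(0.09) = 0.5359
C = 383·0.6064 − 373·0.9937·0.5359 = 232.2512 − 198.6314 = 33.6198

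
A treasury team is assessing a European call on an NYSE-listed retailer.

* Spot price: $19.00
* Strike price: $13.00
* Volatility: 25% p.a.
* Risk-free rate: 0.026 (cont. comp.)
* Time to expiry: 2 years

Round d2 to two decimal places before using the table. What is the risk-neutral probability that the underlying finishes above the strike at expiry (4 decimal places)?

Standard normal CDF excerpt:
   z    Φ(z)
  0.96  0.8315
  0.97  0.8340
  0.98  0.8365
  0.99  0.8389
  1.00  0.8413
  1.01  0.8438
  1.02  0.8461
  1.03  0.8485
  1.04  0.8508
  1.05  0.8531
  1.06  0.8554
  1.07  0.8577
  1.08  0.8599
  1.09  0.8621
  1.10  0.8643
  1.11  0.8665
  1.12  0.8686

0.8508

T = 2;  σ√T = 0.3536
d₁ = [ln(19/13) + (0.026 + 0.25²/2)·2] / 0.3536 = [0.3795 + 0.1145] / 0.3536 = 1.3972 ≈ 1.40
d₂ = d₁ − σ√T = 1.3972 − 0.3536 = 1.0437 ≈ 1.04
Risk-neutral Pr[S_T > K] = N(d₂) = N(1.04) = 0.8508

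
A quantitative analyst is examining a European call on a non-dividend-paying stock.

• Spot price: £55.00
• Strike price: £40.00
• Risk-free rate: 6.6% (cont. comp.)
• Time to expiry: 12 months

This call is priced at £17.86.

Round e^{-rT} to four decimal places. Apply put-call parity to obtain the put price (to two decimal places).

£0.30

exp(−rT) = exp(−0.066·1) = 0.9361
Put-call parity: C − P = S − K·e^(−rT) = 55 − 40·0.9361 = 55 − 37.4440 = 17.5560
P = C − (C − P) = 17.86 − (17.5560) = 0.3040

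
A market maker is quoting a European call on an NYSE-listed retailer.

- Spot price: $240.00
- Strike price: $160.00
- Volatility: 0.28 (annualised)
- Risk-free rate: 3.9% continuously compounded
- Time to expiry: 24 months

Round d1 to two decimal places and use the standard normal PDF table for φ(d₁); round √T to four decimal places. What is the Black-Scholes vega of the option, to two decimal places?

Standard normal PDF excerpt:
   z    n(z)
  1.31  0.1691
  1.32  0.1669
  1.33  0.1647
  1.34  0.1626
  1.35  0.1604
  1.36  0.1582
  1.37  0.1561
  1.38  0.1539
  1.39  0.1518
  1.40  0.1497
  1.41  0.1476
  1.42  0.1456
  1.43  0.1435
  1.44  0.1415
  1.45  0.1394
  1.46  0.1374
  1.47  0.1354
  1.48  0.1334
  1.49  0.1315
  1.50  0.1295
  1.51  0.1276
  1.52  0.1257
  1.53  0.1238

T = 2;  σ√T = 0.3960
d₁ = [ln(240/160) + (0.039 + 0.28²/2)·2] / 0.3960 = [0.4055 + 0.1564] / 0.3960 = 1.4189 ⇒ 1.42
√T = √2 = 1.4142
φ(d₁) = φ(1.42) = 0.1456
vega = S·φ(d₁)·√T = 240·0.1456·1.4142 = 49.4178

49.42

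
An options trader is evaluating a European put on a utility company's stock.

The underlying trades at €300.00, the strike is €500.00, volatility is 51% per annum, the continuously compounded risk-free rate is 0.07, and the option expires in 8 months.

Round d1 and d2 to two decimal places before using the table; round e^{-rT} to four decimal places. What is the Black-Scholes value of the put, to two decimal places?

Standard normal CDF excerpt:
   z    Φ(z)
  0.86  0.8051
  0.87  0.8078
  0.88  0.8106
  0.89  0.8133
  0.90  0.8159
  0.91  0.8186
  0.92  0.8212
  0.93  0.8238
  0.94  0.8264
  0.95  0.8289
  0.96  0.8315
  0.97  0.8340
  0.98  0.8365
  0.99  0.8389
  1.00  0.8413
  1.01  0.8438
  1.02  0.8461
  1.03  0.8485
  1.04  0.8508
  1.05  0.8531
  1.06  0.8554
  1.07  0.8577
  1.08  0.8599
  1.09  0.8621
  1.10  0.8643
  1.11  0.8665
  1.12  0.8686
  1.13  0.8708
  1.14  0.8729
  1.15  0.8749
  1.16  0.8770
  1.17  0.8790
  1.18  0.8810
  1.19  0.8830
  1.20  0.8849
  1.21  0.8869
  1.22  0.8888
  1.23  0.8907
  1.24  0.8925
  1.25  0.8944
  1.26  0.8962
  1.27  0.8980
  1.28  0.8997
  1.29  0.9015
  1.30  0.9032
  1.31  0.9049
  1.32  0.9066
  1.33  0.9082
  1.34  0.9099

€187.05

σ√T = 0.51·√0.6667 = 0.4164
d₁ = [ln(300/500) + (0.07 + 0.51²/2)·0.6667] / 0.4164 = [-0.5108 + 0.1334] / 0.4164 = -0.9065 which rounds to -0.91
d₂ = d₁ − σ√T = -0.9065 − 0.4164 = -1.3229 which rounds to -1.32
exp(−rT) = exp(−0.07·0.6667) = 0.9544
N(−d₂) = N(1.32) = 0.9066;  N(−d₁) = N(0.91) = 0.8186
P = 500·0.9544·0.9066 − 300·0.8186 = 432.6295 − 245.5800 = 187.0495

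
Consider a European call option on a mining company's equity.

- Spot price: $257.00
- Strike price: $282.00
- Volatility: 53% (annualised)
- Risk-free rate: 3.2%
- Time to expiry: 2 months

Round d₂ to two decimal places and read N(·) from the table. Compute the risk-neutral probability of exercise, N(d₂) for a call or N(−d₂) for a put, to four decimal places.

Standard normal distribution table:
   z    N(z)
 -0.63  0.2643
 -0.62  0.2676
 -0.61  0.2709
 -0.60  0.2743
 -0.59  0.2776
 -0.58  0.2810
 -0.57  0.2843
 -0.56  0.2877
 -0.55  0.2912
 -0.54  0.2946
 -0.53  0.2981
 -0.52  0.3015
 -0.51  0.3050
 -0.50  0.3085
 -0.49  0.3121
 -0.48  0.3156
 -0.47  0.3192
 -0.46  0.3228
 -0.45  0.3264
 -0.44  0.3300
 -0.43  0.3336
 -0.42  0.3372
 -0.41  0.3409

0.3050

σ√T = 0.53·√0.1667 = 0.2164
d₁ = [ln(257/282) + (0.032 + 0.53²/2)·0.1667] / 0.2164 = [-0.0928 + 0.0287] / 0.2164 = -0.2962 ⇒ -0.30
d₂ = d₁ − σ√T = -0.2962 − 0.2164 = -0.5126 ⇒ -0.51
Pr(exercise) under Q = N(d₂) = 0.3050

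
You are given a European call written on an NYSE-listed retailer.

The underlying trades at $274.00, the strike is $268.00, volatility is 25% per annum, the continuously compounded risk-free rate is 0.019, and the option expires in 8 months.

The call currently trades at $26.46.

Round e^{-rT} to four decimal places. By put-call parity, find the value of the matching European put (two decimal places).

$17.08

e^(−rT) = e^(−0.019·0.6667) = 0.9874
Put-call parity: C − P = S − K·e^(−rT) = 274 − 268·0.9874 = 274 − 264.6232 = 9.3768
P = C − (C − P) = 26.46 − (9.3768) = 17.0832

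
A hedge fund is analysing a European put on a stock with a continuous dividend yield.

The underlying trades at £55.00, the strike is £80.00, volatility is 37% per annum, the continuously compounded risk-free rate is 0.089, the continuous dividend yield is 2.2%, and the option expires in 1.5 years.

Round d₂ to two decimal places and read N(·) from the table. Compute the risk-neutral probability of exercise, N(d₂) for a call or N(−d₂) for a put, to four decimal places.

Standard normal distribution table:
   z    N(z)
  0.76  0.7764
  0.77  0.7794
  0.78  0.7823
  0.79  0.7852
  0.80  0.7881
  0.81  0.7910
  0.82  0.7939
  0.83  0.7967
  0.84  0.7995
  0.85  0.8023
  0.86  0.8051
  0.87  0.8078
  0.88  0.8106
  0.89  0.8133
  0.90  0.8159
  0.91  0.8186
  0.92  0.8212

T = 1.5;  σ√T = 0.4532
d₁ = [ln(55/80) + (0.089 − 0.022 + 0.37²/2)·1.5] / 0.4532 = [-0.3747 + 0.2032] / 0.4532 = -0.3785 → -0.38
d₂ = d₁ − σ√T = -0.3785 − 0.4532 = -0.8317 → -0.83
Risk-neutral Pr[S_T < K] = N(−d₂) = N(0.83) = 0.7967

0.7967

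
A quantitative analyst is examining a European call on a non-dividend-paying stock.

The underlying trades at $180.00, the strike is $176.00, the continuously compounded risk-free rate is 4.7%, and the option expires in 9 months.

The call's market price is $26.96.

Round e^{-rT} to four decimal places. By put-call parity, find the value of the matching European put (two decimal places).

$16.87

exp(−rT) = exp(−0.047·0.75) = 0.9654
Put-call parity: C − P = S − K·e^(−rT) = 180 − 176·0.9654 = 180 − 169.9104 = 10.0896
P = C − (C − P) = 26.96 − (10.0896) = 16.8704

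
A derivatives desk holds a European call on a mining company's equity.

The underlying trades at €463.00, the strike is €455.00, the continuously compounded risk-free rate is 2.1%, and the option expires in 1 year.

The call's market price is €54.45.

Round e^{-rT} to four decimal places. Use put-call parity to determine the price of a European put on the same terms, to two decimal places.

exp(−rT) = exp(−0.021·1) = 0.9792
Put-call parity: C − P = S − K·e^(−rT) = 463 − 455·0.9792 = 463 − 445.5360 = 17.4640
P = C − (C − P) = 54.45 − (17.4640) = 36.9860

€36.99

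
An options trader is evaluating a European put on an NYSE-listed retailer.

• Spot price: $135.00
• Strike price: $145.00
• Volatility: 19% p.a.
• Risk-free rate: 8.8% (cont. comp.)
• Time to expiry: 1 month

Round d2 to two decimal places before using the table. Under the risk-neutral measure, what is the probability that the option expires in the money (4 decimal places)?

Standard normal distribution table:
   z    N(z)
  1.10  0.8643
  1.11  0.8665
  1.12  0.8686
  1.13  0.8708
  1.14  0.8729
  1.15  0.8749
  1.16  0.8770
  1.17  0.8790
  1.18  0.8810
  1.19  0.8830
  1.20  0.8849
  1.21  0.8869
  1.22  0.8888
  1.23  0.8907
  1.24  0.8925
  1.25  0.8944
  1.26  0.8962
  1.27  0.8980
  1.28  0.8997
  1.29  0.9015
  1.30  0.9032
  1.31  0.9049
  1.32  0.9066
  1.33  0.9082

T = 0.08333;  σ√T = 0.0548
d₁ = [ln(135/145) + (0.088 + 0.19²/2)·0.08333] / 0.0548 = [-0.0715 + 0.0088] / 0.0548 = -1.1417 → -1.14
d₂ = d₁ − σ√T = -1.1417 − 0.0548 = -1.1966 → -1.20
Risk-neutral Pr[S_T < K] = N(−d₂) = N(1.20) = 0.8849

0.8849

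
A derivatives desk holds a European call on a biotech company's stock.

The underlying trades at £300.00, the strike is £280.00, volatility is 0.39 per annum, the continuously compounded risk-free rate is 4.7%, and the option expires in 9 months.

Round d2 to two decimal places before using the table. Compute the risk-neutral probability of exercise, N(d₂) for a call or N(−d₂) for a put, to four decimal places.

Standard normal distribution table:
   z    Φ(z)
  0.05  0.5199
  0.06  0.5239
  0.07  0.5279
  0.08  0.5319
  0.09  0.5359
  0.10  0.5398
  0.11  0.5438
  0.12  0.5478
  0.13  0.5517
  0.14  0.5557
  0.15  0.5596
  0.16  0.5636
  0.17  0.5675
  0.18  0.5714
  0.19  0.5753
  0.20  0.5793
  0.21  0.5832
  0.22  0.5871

0.5557

σ√T = 0.39 × 0.8660 = 0.3377
ln(S/K) + (r + σ²/2)T = ln(300/280) + (0.047 + 0.39²/2)·0.75 = 0.0690 + 0.0923 = 0.1613
d₁ = 0.1613 / 0.3377 = 0.4775 which rounds to 0.48
d₂ = d₁ − σ√T = 0.4775 − 0.3377 = 0.1398 which rounds to 0.14
Pr(exercise) under Q = N(d₂) = 0.5557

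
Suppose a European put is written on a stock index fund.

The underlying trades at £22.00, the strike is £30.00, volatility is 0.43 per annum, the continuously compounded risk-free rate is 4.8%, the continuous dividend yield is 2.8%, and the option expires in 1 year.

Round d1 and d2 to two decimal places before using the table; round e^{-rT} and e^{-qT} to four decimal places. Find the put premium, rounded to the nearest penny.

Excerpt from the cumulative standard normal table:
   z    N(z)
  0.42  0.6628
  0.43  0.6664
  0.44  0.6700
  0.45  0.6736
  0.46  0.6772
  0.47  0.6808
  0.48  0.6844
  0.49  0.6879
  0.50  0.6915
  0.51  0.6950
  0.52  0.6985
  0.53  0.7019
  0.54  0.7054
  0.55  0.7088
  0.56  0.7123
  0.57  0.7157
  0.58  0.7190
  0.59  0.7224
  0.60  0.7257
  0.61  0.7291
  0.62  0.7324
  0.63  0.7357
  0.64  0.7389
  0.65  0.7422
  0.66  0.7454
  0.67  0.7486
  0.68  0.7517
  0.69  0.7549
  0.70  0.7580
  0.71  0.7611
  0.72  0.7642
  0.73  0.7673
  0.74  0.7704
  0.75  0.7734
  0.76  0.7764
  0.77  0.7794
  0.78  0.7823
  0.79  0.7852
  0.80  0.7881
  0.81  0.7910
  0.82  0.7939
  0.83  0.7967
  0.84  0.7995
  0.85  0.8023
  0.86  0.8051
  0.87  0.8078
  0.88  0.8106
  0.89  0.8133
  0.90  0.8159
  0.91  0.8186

£8.77

T = 1;  σ√T = 0.4300
ln(S/K) + (r − q + σ²/2)T = ln(22/30) + (0.048 − 0.028 + 0.43²/2)·1 = -0.3102 + 0.1124 = -0.1977
d₁ = -0.1977 / 0.4300 = -0.4598 → -0.46
d₂ = d₁ − σ√T = -0.4598 − 0.4300 = -0.8898 → -0.89
exp(−qT) = exp(−0.028·1) = 0.9724;  exp(−rT) = exp(−0.048·1) = 0.9531
N(−d₂) = N(0.89) = 0.8133;  N(−d₁) = N(0.46) = 0.6772
P = 30·0.9531·0.8133 − 22·0.9724·0.6772 = 23.2547 − 14.4872 = 8.7675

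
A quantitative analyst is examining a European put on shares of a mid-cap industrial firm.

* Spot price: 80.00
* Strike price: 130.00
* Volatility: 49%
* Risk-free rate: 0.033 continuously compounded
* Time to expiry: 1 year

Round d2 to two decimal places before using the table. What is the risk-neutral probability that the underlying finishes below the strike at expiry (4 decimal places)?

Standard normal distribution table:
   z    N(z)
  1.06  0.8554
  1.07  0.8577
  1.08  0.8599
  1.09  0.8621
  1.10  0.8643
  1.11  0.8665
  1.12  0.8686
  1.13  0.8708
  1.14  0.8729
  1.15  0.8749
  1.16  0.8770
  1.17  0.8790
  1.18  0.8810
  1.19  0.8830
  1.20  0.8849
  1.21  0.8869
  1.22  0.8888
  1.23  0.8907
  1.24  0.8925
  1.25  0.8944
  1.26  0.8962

0.8790

σ√T = 0.49 × 1.0000 = 0.4900
ln(S/K) + (r + σ²/2)T = ln(80/130) + (0.033 + 0.49²/2)·1 = -0.4855 + 0.1530 = -0.3325
d₁ = -0.3325 / 0.4900 = -0.6785 → -0.68
d₂ = d₁ − σ√T = -0.6785 − 0.4900 = -1.1685 → -1.17
Risk-neutral Pr[S_T < K] = N(−d₂) = N(1.17) = 0.8790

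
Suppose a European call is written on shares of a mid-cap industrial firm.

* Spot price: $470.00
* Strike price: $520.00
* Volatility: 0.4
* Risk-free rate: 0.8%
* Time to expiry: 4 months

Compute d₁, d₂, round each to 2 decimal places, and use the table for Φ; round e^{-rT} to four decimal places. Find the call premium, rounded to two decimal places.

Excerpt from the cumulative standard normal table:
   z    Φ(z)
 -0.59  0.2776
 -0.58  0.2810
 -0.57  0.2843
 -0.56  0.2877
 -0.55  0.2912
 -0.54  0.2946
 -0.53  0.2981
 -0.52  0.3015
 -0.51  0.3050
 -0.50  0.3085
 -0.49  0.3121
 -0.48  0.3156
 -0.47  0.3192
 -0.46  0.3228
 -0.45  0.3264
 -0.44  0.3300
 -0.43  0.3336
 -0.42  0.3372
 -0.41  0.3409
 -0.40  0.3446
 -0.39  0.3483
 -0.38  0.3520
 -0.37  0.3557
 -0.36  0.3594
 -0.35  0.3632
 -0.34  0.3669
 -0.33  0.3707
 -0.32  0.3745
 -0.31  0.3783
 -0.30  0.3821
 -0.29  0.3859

σ√T = 0.4 × 0.5774 = 0.2309
ln(S/K) + (r + σ²/2)T = ln(470/520) + (0.008 + 0.4²/2)·0.3333 = -0.1011 + 0.0293 = -0.0718
d₁ = -0.0718 / 0.2309 = -0.3107 ≈ -0.31
d₂ = d₁ − σ√T = -0.3107 − 0.2309 = -0.5417 ≈ -0.54
e^(−rT) = e^(−0.008·0.3333) = 0.9973
C = 470·N(-0.31) − 520·0.9973·N(-0.54) = 470·0.3783 − 520·0.9973·0.2946 = 177.8010 − 152.7784 = 25.0226

$25.02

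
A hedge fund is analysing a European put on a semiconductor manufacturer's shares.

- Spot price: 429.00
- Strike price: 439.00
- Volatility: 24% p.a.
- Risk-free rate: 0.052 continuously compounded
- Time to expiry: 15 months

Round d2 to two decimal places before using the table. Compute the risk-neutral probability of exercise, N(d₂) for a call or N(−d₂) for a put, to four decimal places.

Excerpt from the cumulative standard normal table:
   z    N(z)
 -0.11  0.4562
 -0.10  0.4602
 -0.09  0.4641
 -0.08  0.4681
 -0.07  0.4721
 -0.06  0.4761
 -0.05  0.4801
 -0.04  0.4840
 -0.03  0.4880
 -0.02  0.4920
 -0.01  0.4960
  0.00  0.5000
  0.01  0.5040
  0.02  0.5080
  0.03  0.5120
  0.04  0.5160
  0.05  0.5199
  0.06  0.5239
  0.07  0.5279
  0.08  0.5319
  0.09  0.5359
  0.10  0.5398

σ√T = 0.24·√1.25 = 0.2683
d₁ = [ln(429/439) + (0.052 + 0.24²/2)·1.25] / 0.2683 = [-0.0230 + 0.1010] / 0.2683 = 0.2905 ⇒ 0.29
d₂ = d₁ − σ√T = 0.2905 − 0.2683 = 0.0222 ⇒ 0.02
Risk-neutral Pr[S_T < K] = N(−d₂) = N(-0.02) = 0.4920

0.4920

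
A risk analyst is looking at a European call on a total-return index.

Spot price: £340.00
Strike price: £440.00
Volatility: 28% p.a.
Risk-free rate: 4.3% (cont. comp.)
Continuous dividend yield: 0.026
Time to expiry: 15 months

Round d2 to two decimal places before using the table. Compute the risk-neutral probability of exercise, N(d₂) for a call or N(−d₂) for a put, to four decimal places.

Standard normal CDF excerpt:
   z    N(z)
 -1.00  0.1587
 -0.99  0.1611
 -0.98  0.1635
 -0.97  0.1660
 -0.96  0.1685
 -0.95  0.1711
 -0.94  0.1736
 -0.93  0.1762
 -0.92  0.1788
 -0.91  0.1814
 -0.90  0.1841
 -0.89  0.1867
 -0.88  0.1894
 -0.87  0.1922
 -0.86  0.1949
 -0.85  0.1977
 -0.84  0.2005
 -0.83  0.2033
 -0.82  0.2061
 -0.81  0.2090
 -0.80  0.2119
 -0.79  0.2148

0.1814

T = 1.25;  σ√T = 0.3130
d₁ = [ln(340/440) + (0.043 − 0.026 + 0.28²/2)·1.25] / 0.3130 = [-0.2578 + 0.0703] / 0.3130 = -0.5992 → -0.60
d₂ = d₁ − σ√T = -0.5992 − 0.3130 = -0.9122 → -0.91
Pr(exercise) under Q = N(d₂) = 0.1814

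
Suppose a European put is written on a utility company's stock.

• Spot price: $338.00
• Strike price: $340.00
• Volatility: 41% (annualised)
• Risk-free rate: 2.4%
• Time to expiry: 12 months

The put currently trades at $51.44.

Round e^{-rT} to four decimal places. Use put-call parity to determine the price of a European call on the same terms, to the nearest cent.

$57.50

exp(−rT) = exp(−0.024·1) = 0.9763
Put-call parity: C − P = S − K·e^(−rT) = 338 − 340·0.9763 = 338 − 331.9420 = 6.0580
C = P + (C − P) = 51.44 + (6.0580) = 57.4980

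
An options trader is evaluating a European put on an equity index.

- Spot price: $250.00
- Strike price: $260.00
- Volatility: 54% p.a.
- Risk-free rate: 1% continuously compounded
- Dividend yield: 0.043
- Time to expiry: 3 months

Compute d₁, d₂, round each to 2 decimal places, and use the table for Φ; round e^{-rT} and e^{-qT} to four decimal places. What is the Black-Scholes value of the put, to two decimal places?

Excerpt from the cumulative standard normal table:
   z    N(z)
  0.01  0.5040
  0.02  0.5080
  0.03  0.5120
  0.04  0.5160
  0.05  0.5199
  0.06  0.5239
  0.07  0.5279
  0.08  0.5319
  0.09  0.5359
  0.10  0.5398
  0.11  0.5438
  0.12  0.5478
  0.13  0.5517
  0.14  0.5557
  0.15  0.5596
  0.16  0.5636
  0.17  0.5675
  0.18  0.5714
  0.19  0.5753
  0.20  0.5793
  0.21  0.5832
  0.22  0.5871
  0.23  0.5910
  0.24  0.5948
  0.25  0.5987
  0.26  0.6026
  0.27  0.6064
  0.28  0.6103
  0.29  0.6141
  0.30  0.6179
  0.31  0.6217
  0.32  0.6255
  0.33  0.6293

$33.62

σ√T = 0.54·√0.25 = 0.2700
d₁ = [ln(250/260) + (0.01 − 0.043 + 0.54²/2)·0.25] / 0.2700 = [-0.0392 + 0.0282] / 0.2700 = -0.0408 ⇒ -0.04
d₂ = d₁ − σ√T = -0.0408 − 0.2700 = -0.3108 ⇒ -0.31
exp(−qT) = exp(−0.043·0.25) = 0.9893;  exp(−rT) = exp(−0.01·0.25) = 0.9975
P = 260·0.9975·N(0.31) − 250·0.9893·N(0.04) = 260·0.9975·0.6217 − 250·0.9893·0.5160 = 161.2379 − 127.6197 = 33.6182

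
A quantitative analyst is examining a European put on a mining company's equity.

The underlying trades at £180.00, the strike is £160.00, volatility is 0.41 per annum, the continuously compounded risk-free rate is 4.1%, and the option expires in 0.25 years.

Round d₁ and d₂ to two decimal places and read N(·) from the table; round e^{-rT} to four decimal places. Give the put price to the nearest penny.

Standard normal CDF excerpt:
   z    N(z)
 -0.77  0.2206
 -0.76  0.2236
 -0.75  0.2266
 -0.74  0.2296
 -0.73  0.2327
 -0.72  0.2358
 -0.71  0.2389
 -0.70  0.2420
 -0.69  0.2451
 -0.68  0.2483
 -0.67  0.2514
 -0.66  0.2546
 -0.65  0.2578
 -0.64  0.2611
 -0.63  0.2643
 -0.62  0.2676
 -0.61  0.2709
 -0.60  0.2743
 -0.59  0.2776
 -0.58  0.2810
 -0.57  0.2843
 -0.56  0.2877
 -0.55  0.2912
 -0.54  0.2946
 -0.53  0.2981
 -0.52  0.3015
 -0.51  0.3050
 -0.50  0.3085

σ√T = 0.41 × 0.5000 = 0.2050
d₁ = [ln(180/160) + (0.041 + 0.41²/2)·0.25] / 0.2050 = [0.1178 + 0.0313] / 0.2050 = 0.7271 which rounds to 0.73
d₂ = d₁ − σ√T = 0.7271 − 0.2050 = 0.5221 which rounds to 0.52
exp(−rT) = exp(−0.041·0.25) = 0.9898
P = 160·0.9898·N(-0.52) − 180·N(-0.73) = 160·0.9898·0.3015 − 180·0.2327 = 47.7480 − 41.8860 = 5.8620

£5.86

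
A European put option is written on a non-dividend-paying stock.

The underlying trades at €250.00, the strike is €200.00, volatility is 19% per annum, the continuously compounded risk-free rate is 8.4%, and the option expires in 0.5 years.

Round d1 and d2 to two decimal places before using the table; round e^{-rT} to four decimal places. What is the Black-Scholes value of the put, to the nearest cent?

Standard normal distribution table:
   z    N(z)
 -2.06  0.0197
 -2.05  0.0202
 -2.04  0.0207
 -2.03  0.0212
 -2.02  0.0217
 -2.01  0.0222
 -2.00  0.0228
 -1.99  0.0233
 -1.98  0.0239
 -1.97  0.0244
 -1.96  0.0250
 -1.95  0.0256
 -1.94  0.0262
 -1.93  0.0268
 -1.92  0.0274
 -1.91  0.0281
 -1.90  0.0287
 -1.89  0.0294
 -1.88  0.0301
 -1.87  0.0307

€0.21

σ√T = 0.19·√0.5 = 0.1344
ln(S/K) + (r + σ²/2)T = ln(250/200) + (0.084 + 0.19²/2)·0.5 = 0.2231 + 0.0510 = 0.2742
d₁ = 0.2742 / 0.1344 = 2.0407 which rounds to 2.04
d₂ = d₁ − σ√T = 2.0407 − 0.1344 = 1.9063 which rounds to 1.91
e^(−rT) = e^(−0.084·0.5) = 0.9589
P = 200·0.9589·N(-1.91) − 250·N(-2.04) = 200·0.9589·0.0281 − 250·0.0207 = 5.3890 − 5.1750 = 0.2140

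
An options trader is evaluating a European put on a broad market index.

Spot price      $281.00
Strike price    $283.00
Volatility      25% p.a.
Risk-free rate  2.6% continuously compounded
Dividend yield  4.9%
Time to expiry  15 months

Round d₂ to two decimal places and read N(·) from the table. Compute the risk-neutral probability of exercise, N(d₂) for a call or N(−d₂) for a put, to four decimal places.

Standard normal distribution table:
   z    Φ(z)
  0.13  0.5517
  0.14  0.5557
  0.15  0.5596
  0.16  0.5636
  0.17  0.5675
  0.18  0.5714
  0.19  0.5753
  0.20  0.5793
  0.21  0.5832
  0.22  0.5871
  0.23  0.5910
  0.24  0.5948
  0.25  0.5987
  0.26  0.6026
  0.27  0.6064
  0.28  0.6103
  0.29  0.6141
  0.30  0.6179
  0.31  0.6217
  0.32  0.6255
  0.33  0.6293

0.6064

T = 1.25;  σ√T = 0.2795
d₁ = [ln(281/283) + (0.026 − 0.049 + ½·0.25²)·1.25] / (σ√T) = (-0.0071 + 0.0103) / 0.2795 = 0.0115 ≈ 0.01
d₂ = 0.0115 − 0.2795 = -0.2680 ≈ -0.27
Pr(exercise) under Q = N(−d₂) = N(0.27) = 0.6064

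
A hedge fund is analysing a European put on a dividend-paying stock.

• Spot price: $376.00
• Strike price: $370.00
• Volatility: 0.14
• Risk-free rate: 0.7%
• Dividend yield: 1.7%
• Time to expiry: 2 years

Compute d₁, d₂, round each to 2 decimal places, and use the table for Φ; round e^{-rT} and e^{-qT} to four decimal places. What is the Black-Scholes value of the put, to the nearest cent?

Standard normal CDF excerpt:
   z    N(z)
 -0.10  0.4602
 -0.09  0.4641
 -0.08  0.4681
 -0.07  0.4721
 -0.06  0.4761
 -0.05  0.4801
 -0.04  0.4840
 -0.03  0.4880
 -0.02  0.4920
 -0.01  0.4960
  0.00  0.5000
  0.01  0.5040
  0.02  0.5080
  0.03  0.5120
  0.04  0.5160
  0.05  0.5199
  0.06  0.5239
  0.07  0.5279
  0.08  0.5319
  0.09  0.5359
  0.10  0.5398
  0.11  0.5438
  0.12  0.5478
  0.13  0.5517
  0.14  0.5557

$29.74

σ√T = 0.14·√2 = 0.1980
d₁ = [ln(376/370) + (0.007 − 0.017 + 0.14²/2)·2] / 0.1980 = [0.0161 − 0.0004] / 0.1980 = 0.0792 which rounds to 0.08
d₂ = d₁ − σ√T = 0.0792 − 0.1980 = -0.1188 which rounds to -0.12
e^(−qT) = e^(−0.017·2) = 0.9666;  e^(−rT) = e^(−0.007·2) = 0.9861
N(−d₂) = N(0.12) = 0.5478;  N(−d₁) = N(-0.08) = 0.4681
P = 370·0.9861·0.5478 − 376·0.9666·0.4681 = 199.8687 − 170.1270 = 29.7417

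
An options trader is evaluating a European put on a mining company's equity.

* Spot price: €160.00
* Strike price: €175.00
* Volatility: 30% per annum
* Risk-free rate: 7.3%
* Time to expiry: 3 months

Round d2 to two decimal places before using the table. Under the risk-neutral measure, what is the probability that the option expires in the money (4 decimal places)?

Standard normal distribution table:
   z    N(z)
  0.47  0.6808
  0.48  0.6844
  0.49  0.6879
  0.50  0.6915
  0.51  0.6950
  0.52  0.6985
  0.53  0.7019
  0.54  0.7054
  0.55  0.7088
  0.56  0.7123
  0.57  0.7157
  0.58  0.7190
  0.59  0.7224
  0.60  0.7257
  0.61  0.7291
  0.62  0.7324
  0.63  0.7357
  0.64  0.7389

σ√T = 0.3 × 0.5000 = 0.1500
ln(S/K) + (r + σ²/2)T = ln(160/175) + (0.073 + 0.3²/2)·0.25 = -0.0896 + 0.0295 = -0.0601
d₁ = -0.0601 / 0.1500 = -0.4007 which rounds to -0.40
d₂ = d₁ − σ√T = -0.4007 − 0.1500 = -0.5507 which rounds to -0.55
Risk-neutral Pr[S_T < K] = N(−d₂) = N(0.55) = 0.7088

0.7088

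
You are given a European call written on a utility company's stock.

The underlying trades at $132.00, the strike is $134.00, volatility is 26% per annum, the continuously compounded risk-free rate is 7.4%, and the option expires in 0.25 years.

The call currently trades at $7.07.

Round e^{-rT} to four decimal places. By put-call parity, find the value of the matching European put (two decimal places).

$6.62

exp(−rT) = exp(−0.074·0.25) = 0.9817
Put-call parity: C − P = S − K·e^(−rT) = 132 − 134·0.9817 = 132 − 131.5478 = 0.4522
P = C − (C − P) = 7.07 − (0.4522) = 6.6178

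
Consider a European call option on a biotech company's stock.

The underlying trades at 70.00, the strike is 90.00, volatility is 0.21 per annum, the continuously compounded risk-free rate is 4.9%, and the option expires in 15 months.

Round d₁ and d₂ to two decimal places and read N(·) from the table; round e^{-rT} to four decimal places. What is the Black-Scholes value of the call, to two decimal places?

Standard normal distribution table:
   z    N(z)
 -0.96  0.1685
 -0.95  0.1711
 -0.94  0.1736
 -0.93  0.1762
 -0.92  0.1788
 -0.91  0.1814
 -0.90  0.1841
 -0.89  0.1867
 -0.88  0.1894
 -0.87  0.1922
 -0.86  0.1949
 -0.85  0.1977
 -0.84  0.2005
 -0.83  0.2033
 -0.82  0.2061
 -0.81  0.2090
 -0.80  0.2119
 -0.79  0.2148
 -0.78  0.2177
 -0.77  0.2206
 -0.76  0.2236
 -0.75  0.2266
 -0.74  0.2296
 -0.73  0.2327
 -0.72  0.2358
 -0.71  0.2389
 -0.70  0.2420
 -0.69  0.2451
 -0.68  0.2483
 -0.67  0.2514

σ√T = 0.21·√1.25 = 0.2348
ln(S/K) + (r + σ²/2)T = ln(70/90) + (0.049 + 0.21²/2)·1.25 = -0.2513 + 0.0888 = -0.1625
d₁ = -0.1625 / 0.2348 = -0.6921 which rounds to -0.69
d₂ = d₁ − σ√T = -0.6921 − 0.2348 = -0.9269 which rounds to -0.93
e^(−rT) = e^(−0.049·1.25) = 0.9406
N(d₁) = N(-0.69) = 0.2451;  N(d₂) = N(-0.93) = 0.1762
C = 70·0.2451 − 90·0.9406·0.1762 = 17.1570 − 14.9160 = 2.2410

2.24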